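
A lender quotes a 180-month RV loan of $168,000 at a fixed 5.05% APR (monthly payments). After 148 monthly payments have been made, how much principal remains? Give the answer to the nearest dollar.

With monthly rate i = 5.05%/12 = 0.0042083, the balance after k of n payments is P · [(1+i)^n − (1+i)^k] / [(1+i)^n − 1].
(1+0.0042083)^180 = 2.12954971 and (1+0.0042083)^148 = 1.86176778, so the balance is 168,000 × (2.12954971 − 1.86176778) / (2.12954971 − 1) = $39,827.70.

$39,828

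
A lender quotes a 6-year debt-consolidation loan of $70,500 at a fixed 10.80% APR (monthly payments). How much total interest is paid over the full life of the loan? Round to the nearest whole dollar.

At 10.80% the monthly rate is 0.0090000, so the payment is 70,500 × 0.0090000 / (1 − 1.0090000^−72) = $1,334.69.
Total paid = 72 × $1,334.69 = $96,097.68; interest = $96,097.68 − $70,500 = $25,597.68.

$25,598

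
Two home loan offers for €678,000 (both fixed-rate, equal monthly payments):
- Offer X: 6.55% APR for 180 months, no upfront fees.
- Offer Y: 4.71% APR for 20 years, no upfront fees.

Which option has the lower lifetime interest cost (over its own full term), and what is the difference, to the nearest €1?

Offer Y by €18,473

Offer X: monthly rate = 6.55%/12 = 0.0054583; payment = 678,000 × 0.0054583 / (1 − (1+0.0054583)^−180) = €5,924.76.
Total interest on Offer X = 180 × €5,924.76 − €678,000 = €388,456.80.
Offer Y: monthly rate = 4.71%/12 = 0.0039250; payment = 678,000 × 0.0039250 / (1 − (1+0.0039250)^−240) = €4,366.60.
Total interest on Offer Y = 240 × €4,366.60 − €678,000 = €369,984.00.
Offer Y is lower by €18,472.80.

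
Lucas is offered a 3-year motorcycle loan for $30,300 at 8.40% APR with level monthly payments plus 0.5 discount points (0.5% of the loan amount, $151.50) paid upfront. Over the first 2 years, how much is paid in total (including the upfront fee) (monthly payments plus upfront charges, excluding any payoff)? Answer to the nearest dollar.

At 8.40% the monthly rate is 0.0070000, so the payment is 30,300 × 0.0070000 / (1 − 1.0070000^−36) = $955.09.
Total outlay = 24 × $955.09 + $151.50 = $23,073.66.

$23,074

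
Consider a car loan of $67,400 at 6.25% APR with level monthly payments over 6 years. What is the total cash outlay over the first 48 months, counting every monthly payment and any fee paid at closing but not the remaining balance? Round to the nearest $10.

$54,000

At 6.25% the monthly rate is 0.0052083, so the payment is 67,400 × 0.0052083 / (1 − 1.0052083^−72) = $1,124.98.
Total outlay = 48 × $1,124.98 = $53,999.04.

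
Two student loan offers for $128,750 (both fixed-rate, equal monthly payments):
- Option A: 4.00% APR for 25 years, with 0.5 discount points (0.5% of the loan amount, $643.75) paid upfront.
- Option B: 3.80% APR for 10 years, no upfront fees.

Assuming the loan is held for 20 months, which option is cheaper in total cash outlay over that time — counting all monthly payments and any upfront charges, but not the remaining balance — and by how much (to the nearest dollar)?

Option A by $11,591

Option A: monthly rate = 4%/12 = 0.0033333; payment = 128,750 × 0.0033333 / (1 − (1+0.0033333)^−300) = $679.59.
Option B: monthly rate = 3.8%/12 = 0.0031667; payment = 128,750 × 0.0031667 / (1 − (1+0.0031667)^−120) = $1,291.33.
Over 20 months: Option A costs 20 × $679.59 + $643.75 = $14,235.55; Option B costs 20 × $1,291.33 = $25,826.60.
Option A is cheaper by $25,826.60 − $14,235.55 = $11,591.05.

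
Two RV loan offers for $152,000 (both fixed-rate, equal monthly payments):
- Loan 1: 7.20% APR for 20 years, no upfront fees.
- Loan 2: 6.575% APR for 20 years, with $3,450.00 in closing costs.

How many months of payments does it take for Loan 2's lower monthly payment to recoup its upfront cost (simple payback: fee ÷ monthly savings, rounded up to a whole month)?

61 months

Loan 1: monthly rate = 7.2%/12 = 0.0060000; payment = 152,000 × 0.0060000 / (1 − (1+0.0060000)^−240) = $1,196.77.
Loan 2: at 6.575% the monthly rate is 0.0054792, so the payment is 152,000 × 0.0054792 / (1 − 1.0054792^−240) = $1,139.99.
Monthly savings = $1,196.77 − $1,139.99 = $56.78.
Break-even = $3,450.00 / $56.78 = 60.76 → 61 months.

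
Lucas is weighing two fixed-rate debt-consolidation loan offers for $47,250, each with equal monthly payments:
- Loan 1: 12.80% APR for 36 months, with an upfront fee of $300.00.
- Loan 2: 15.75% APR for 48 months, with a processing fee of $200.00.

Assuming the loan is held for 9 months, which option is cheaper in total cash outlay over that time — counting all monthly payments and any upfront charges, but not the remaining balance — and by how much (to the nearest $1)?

Loan 2 by $2,390

Loan 1: monthly rate = 12.8%/12 = 0.0106667; payment = 47,250 × 0.0106667 / (1 − (1+0.0106667)^−36) = $1,587.49.
Loan 2: monthly rate = 15.75%/12 = 0.0131250; payment = 47,250 × 0.0131250 / (1 − (1+0.0131250)^−48) = $1,333.04.
Over 9 months: Loan 1 costs 9 × $1,587.49 + $300.00 = $14,587.41; Loan 2 costs 9 × $1,333.04 + $200.00 = $12,197.36.
Loan 2 is cheaper by $14,587.41 − $12,197.36 = $2,390.05.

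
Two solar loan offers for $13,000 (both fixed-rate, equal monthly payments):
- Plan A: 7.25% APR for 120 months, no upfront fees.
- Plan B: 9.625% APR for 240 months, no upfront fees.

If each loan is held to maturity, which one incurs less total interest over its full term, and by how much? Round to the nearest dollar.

Plan A by $11,023

Plan A: monthly rate = 7.25%/12 = 0.0060417; payment = 13,000 × 0.0060417 / (1 − (1+0.0060417)^−120) = $152.62.
Total interest on Plan A = 120 × $152.62 − $13,000 = $5,314.40.
Plan B: monthly rate = 9.625%/12 = 0.0080208; payment = 13,000 × 0.0080208 / (1 − (1+0.0080208)^−240) = $122.24.
Total interest on Plan B = 240 × $122.24 − $13,000 = $16,337.60.
Plan A is lower by $11,023.20.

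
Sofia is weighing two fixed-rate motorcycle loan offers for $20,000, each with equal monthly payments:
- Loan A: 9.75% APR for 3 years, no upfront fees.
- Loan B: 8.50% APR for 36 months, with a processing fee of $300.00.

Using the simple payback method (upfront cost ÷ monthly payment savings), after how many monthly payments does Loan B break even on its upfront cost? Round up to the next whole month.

Loan A: monthly rate = 9.75%/12 = 0.0081250; payment = 20,000 × 0.0081250 / (1 − (1+0.0081250)^−36) = $643.00.
Loan B: at 8.50% the monthly rate is 0.0070833, so the payment is 20,000 × 0.0070833 / (1 − 1.0070833^−36) = $631.35.
Monthly savings = $643.00 − $631.35 = $11.65.
Break-even = $300.00 / $11.65 = 25.75 → 26 months.

26 months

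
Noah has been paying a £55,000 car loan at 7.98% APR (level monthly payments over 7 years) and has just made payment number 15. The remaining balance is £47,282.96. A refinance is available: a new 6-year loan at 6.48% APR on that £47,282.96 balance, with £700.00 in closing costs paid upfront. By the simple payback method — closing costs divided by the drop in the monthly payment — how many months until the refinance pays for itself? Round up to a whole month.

12 months

Current payment = 55,000 × 7.98%/12 / (1 − (1+0.0066500)^−84) = £856.69.
Refinanced payment = 47,282.96 × 0.0054000 / (1 − (1+0.0054000)^−72) = £794.37.
Monthly savings = £856.69 − £794.37 = £62.32.
Break-even = £700.00 / £62.32 = 11.23 → 12 months.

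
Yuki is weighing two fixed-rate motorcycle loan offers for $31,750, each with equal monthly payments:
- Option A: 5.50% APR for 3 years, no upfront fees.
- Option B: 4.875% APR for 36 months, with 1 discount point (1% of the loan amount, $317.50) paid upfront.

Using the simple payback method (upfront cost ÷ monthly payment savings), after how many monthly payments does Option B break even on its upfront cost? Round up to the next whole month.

36 months

Option A: monthly rate = 5.5%/12 = 0.0045833; payment = 31,750 × 0.0045833 / (1 − (1+0.0045833)^−36) = $958.72.
Option B: at 4.875% the monthly rate is 0.0040625, so the payment is 31,750 × 0.0040625 / (1 − 1.0040625^−36) = $949.80.
Monthly savings = $958.72 − $949.80 = $8.92.
Break-even = $317.50 / $8.92 = 35.59 → 36 months.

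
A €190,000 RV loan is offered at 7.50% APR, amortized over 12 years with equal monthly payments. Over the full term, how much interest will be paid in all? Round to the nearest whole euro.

€98,710

Monthly rate = 7.5%/12 = 0.0062500; payment = 190,000 × 0.0062500 / (1 − (1+0.0062500)^−144) = €2,004.93.
Total paid = 144 × €2,004.93 = €288,709.92; interest = €288,709.92 − €190,000 = €98,709.92.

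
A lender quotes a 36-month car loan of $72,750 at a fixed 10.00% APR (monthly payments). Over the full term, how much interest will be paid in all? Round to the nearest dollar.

$11,758

At 10.00% the monthly rate is 0.0083333, so the payment is 72,750 × 0.0083333 / (1 − 1.0083333^−36) = $2,347.44.
Total paid = 36 × $2,347.44 = $84,507.84; interest = $84,507.84 − $72,750 = $11,757.84.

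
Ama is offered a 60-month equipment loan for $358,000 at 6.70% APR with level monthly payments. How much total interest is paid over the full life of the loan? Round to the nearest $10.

$64,300

Monthly rate = 6.7%/12 = 0.0055833; payment = 358,000 × 0.0055833 / (1 − (1+0.0055833)^−60) = $7,038.27.
Total paid = 60 × $7,038.27 = $422,296.20; interest = $422,296.20 − $358,000 = $64,296.20.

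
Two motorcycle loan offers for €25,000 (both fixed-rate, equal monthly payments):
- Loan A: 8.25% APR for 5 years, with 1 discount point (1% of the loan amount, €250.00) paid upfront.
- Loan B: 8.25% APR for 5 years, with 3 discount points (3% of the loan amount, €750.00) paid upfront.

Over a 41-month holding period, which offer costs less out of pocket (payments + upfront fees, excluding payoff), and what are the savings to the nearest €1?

Loan A: at 8.25% the monthly rate is 0.0068750, so the payment is 25,000 × 0.0068750 / (1 − 1.0068750^−60) = €509.91.
Loan B: monthly rate = 8.25%/12 = 0.0068750; payment = 25,000 × 0.0068750 / (1 − (1+0.0068750)^−60) = €509.91.
Over 41 months: Loan A costs 41 × €509.91 + €250.00 = €21,156.31; Loan B costs 41 × €509.91 + €750.00 = €21,656.31.
Loan A is cheaper by €21,656.31 − €21,156.31 = €500.00.

Loan A by €500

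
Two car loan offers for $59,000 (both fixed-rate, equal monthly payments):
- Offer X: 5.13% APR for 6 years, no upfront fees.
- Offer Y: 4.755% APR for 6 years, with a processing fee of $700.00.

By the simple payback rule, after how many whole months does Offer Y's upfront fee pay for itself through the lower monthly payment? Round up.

Offer X: monthly rate = 5.13%/12 = 0.0042750; payment = 59,000 × 0.0042750 / (1 − (1+0.0042750)^−72) = $953.75.
Offer Y: monthly rate = 4.755%/12 = 0.0039625; payment = 59,000 × 0.0039625 / (1 − (1+0.0039625)^−72) = $943.50.
Monthly savings = $953.75 − $943.50 = $10.25.
Break-even = $700.00 / $10.25 = 68.29 → 69 months.

69 months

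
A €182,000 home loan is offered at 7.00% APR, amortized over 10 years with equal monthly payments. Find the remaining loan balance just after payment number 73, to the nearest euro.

With monthly rate i = 7%/12 = 0.0058333, the balance after k of n payments is P · [(1+i)^n − (1+i)^k] / [(1+i)^n − 1].
(1+0.0058333)^120 = 2.00966138 and (1+0.0058333)^73 = 1.52897279, so the balance is 182,000 × (2.00966138 − 1.52897279) / (2.00966138 − 1) = €86,648.18.

€86,648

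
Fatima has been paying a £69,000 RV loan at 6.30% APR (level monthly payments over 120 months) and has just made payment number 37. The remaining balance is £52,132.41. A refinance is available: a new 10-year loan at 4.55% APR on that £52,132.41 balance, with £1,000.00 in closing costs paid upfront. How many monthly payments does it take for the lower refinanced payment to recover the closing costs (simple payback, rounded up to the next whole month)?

Current payment = 69,000 × 6.3%/12 / (1 − (1+0.0052500)^−120) = £776.48.
Refinanced payment = 52,132.41 × 0.0037917 / (1 − (1+0.0037917)^−120) = £541.55.
Monthly savings = £776.48 − £541.55 = £234.93.
Break-even = £1,000.00 / £234.93 = 4.26 → 5 months.

5 months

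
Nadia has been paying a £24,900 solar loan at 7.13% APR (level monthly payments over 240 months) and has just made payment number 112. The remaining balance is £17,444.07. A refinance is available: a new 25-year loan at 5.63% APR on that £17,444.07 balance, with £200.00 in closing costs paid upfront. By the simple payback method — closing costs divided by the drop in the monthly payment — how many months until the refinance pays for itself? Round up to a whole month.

Current payment = 24,900 × 7.13%/12 / (1 − (1+0.0059417)^−240) = £195.00.
Refinanced payment = 17,444.07 × 0.0046917 / (1 − (1+0.0046917)^−300) = £108.48.
Monthly savings = £195.00 − £108.48 = £86.52.
Break-even = £200.00 / £86.52 = 2.31 → 3 months.

3 months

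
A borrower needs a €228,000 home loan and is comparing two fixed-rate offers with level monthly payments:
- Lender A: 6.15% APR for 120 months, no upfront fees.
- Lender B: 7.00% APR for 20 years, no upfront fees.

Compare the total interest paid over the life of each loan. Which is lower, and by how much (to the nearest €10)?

Lender A: at 6.15% the monthly rate is 0.0051250, so the payment is 228,000 × 0.0051250 / (1 − 1.0051250^−120) = €2,548.48.
Total interest on Lender A = 120 × €2,548.48 − €228,000 = €77,817.60.
Lender B: monthly rate = 7%/12 = 0.0058333; payment = 228,000 × 0.0058333 / (1 − (1+0.0058333)^−240) = €1,767.68.
Total interest on Lender B = 240 × €1,767.68 − €228,000 = €196,243.20.
Lender A is lower by €118,425.60.

Lender A by €118,430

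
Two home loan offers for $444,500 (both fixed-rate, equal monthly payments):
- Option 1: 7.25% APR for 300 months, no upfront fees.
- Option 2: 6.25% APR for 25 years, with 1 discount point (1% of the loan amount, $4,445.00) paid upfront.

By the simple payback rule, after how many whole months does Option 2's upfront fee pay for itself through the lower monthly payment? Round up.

16 months

Option 1: monthly rate = 7.25%/12 = 0.0060417; payment = 444,500 × 0.0060417 / (1 − (1+0.0060417)^−300) = $3,212.88.
Option 2: at 6.25% the monthly rate is 0.0052083, so the payment is 444,500 × 0.0052083 / (1 − 1.0052083^−300) = $2,932.23.
Monthly savings = $3,212.88 − $2,932.23 = $280.65.
Break-even = $4,445.00 / $280.65 = 15.84 → 16 months.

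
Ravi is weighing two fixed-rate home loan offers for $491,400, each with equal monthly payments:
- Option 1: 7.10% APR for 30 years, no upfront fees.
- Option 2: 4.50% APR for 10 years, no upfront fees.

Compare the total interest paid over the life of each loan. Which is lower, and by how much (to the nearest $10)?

Option 2 by $577,720

Option 1: at 7.10% the monthly rate is 0.0059167, so the payment is 491,400 × 0.0059167 / (1 − 1.0059167^−360) = $3,302.37.
Total interest on Option 1 = 360 × $3,302.37 − $491,400 = $697,453.20.
Option 2: monthly rate = 4.5%/12 = 0.0037500; payment = 491,400 × 0.0037500 / (1 − (1+0.0037500)^−120) = $5,092.79.
Total interest on Option 2 = 120 × $5,092.79 − $491,400 = $119,734.80.
Option 2 is lower by $577,718.40.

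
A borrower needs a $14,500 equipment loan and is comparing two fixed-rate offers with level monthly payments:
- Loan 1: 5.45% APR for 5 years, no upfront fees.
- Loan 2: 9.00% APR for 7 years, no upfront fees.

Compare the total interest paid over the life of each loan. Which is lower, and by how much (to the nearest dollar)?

Loan 1 by $2,999

Loan 1: monthly rate = 5.45%/12 = 0.0045417; payment = 14,500 × 0.0045417 / (1 − (1+0.0045417)^−60) = $276.63.
Total interest on Loan 1 = 60 × $276.63 − $14,500 = $2,097.80.
Loan 2: at 9.00% the monthly rate is 0.0075000, so the payment is 14,500 × 0.0075000 / (1 − 1.0075000^−84) = $233.29.
Total interest on Loan 2 = 84 × $233.29 − $14,500 = $5,096.36.
Loan 1 is lower by $2,998.56.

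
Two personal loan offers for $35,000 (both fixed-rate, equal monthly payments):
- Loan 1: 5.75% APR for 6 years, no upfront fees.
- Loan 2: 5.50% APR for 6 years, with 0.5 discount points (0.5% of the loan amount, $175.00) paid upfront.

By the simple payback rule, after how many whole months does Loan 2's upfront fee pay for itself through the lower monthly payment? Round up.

43 months

Loan 1: at 5.75% the monthly rate is 0.0047917, so the payment is 35,000 × 0.0047917 / (1 − 1.0047917^−72) = $575.93.
Loan 2: at 5.50% the monthly rate is 0.0045833, so the payment is 35,000 × 0.0045833 / (1 − 1.0045833^−72) = $571.83.
Monthly savings = $575.93 − $571.83 = $4.10.
Break-even = $175.00 / $4.10 = 42.68 → 43 months.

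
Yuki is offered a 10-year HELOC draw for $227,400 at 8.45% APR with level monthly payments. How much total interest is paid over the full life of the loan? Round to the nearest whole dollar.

At 8.45% the monthly rate is 0.0070417, so the payment is 227,400 × 0.0070417 / (1 − 1.0070417^−120) = $2,813.36.
Total paid = 120 × $2,813.36 = $337,603.20; interest = $337,603.20 − $227,400 = $110,203.20.

$110,203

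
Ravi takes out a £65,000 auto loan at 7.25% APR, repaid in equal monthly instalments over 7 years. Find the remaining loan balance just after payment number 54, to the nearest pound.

With monthly rate i = 7.25%/12 = 0.0060417, the balance after k of n payments is P · [(1+i)^n − (1+i)^k] / [(1+i)^n − 1].
(1+0.0060417)^84 = 1.65859867 and (1+0.0060417)^54 = 1.38440218, so the balance is 65,000 × (1.65859867 − 1.38440218) / (1.65859867 − 1) = £27,061.66.

£27,062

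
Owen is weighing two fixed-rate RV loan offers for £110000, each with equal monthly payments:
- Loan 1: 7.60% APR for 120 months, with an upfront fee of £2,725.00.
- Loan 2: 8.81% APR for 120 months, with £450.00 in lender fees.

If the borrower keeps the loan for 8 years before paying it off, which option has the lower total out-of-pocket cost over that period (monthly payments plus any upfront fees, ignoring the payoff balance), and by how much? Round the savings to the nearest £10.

Loan 1: monthly rate = 7.6%/12 = 0.0063333; payment = 110,000 × 0.0063333 / (1 − (1+0.0063333)^−120) = £1,311.47.
Loan 2: at 8.81% the monthly rate is 0.0073417, so the payment is 110,000 × 0.0073417 / (1 − 1.0073417^−120) = £1,382.15.
Over 96 months: Loan 1 costs 96 × £1,311.47 + £2,725.00 = £128,626.12; Loan 2 costs 96 × £1,382.15 + £450.00 = £133,136.40.
Loan 1 is cheaper by £133,136.40 − £128,626.12 = £4,510.28.

Loan 1 by £4,510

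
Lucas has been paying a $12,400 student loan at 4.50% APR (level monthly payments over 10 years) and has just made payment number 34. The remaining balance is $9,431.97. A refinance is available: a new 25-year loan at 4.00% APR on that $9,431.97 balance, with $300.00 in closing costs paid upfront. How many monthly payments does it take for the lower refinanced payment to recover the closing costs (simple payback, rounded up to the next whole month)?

4 months

Current payment = 12,400 × 4.5%/12 / (1 − (1+0.0037500)^−120) = $128.51.
Refinanced payment = 9,431.97 × 0.0033333 / (1 − (1+0.0033333)^−300) = $49.79.
Monthly savings = $128.51 − $49.79 = $78.72.
Break-even = $300.00 / $78.72 = 3.81 → 4 months.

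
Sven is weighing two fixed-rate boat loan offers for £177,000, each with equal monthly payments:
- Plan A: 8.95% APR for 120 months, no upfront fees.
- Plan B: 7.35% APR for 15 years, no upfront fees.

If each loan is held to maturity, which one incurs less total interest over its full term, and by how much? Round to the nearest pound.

Plan A by £24,152

Plan A: monthly rate = 8.95%/12 = 0.0074583; payment = 177,000 × 0.0074583 / (1 − (1+0.0074583)^−120) = £2,237.37.
Total interest on Plan A = 120 × £2,237.37 − £177,000 = £91,484.40.
Plan B: at 7.35% the monthly rate is 0.0061250, so the payment is 177,000 × 0.0061250 / (1 − 1.0061250^−180) = £1,625.76.
Total interest on Plan B = 180 × £1,625.76 − £177,000 = £115,636.80.
Plan A is lower by £24,152.40.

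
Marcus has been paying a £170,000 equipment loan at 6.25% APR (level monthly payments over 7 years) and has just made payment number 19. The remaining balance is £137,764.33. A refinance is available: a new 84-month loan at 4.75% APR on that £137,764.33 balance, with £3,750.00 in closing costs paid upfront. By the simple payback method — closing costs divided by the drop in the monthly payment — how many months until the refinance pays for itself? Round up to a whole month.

Current payment = 170,000 × 6.25%/12 / (1 − (1+0.0052083)^−84) = £2,503.88.
Refinanced payment = 137,764.33 × 0.0039583 / (1 − (1+0.0039583)^−84) = £1,931.01.
Monthly savings = £2,503.88 − £1,931.01 = £572.87.
Break-even = £3,750.00 / £572.87 = 6.55 → 7 months.

7 months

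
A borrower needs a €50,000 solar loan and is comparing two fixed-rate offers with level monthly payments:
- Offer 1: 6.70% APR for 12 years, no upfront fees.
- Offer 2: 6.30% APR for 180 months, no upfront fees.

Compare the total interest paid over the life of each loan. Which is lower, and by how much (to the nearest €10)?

Offer 1 by €4,520

Offer 1: at 6.70% the monthly rate is 0.0055833, so the payment is 50,000 × 0.0055833 / (1 − 1.0055833^−144) = €506.23.
Total interest on Offer 1 = 144 × €506.23 − €50,000 = €22,897.12.
Offer 2: monthly rate = 6.3%/12 = 0.0052500; payment = 50,000 × 0.0052500 / (1 − (1+0.0052500)^−180) = €430.08.
Total interest on Offer 2 = 180 × €430.08 − €50,000 = €27,414.40.
Offer 1 is lower by €4,517.28.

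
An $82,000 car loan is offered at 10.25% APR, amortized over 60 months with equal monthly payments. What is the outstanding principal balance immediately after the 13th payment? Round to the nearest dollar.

$67,601

With monthly rate i = 10.25%/12 = 0.0085417, the balance after k of n payments is P · [(1+i)^n − (1+i)^k] / [(1+i)^n − 1].
(1+0.0085417)^60 = 1.66583014 and (1+0.0085417)^13 = 1.11691465, so the balance is 82,000 × (1.66583014 − 1.11691465) / (1.66583014 − 1) = $67,601.43.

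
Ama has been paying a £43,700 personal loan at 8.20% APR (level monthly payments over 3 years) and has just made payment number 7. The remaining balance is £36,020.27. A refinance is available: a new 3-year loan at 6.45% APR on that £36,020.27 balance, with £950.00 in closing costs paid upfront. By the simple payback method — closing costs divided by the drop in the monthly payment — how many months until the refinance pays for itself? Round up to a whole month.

4 months

Current payment = 43,700 × 8.2%/12 / (1 − (1+0.0068333)^−36) = £1,373.43.
Refinanced payment = 36,020.27 × 0.0053750 / (1 − (1+0.0053750)^−36) = £1,103.17.
Monthly savings = £1,373.43 − £1,103.17 = £270.26.
Break-even = £950.00 / £270.26 = 3.52 → 4 months.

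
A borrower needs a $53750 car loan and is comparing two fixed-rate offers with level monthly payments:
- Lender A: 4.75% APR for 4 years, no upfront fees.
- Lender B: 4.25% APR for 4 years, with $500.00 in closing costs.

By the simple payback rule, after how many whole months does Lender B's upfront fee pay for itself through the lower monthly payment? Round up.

Lender A: monthly rate = 4.75%/12 = 0.0039583; payment = 53,750 × 0.0039583 / (1 − (1+0.0039583)^−48) = $1,231.75.
Lender B: monthly rate = 4.25%/12 = 0.0035417; payment = 53,750 × 0.0035417 / (1 − (1+0.0035417)^−48) = $1,219.65.
Monthly savings = $1,231.75 − $1,219.65 = $12.10.
Break-even = $500.00 / $12.10 = 41.32 → 42 months.

42 months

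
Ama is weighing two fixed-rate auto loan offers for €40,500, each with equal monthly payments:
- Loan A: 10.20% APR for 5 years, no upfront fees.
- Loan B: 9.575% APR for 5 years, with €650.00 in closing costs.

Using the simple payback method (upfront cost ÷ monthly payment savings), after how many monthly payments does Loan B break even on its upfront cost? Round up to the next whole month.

Loan A: monthly rate = 10.2%/12 = 0.0085000; payment = 40,500 × 0.0085000 / (1 − (1+0.0085000)^−60) = €864.50.
Loan B: at 9.575% the monthly rate is 0.0079792, so the payment is 40,500 × 0.0079792 / (1 − 1.0079792^−60) = €852.06.
Monthly savings = €864.50 − €852.06 = €12.44.
Break-even = €650.00 / €12.44 = 52.25 → 53 months.

53 months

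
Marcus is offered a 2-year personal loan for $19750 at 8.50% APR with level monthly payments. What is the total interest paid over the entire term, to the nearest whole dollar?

$1,796

Monthly rate = 8.5%/12 = 0.0070833; payment = 19,750 × 0.0070833 / (1 − (1+0.0070833)^−24) = $897.75.
Total paid = 24 × $897.75 = $21,546.00; interest = $21,546.00 − $19,750 = $1,796.00.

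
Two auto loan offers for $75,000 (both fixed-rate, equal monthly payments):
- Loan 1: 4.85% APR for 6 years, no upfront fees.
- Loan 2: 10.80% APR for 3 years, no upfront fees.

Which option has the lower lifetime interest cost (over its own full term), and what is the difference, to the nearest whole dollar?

Loan 1 by $1,548

Loan 1: monthly rate = 4.85%/12 = 0.0040417; payment = 75,000 × 0.0040417 / (1 − (1+0.0040417)^−72) = $1,202.66.
Total interest on Loan 1 = 72 × $1,202.66 − $75,000 = $11,591.52.
Loan 2: at 10.80% the monthly rate is 0.0090000, so the payment is 75,000 × 0.0090000 / (1 − 1.0090000^−36) = $2,448.31.
Total interest on Loan 2 = 36 × $2,448.31 − $75,000 = $13,139.16.
Loan 1 is lower by $1,547.64.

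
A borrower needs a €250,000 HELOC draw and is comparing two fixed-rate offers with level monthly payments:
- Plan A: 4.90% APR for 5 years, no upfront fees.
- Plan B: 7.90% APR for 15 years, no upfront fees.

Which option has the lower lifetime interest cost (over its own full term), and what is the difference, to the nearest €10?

Plan A: monthly rate = 4.9%/12 = 0.0040833; payment = 250,000 × 0.0040833 / (1 − (1+0.0040833)^−60) = €4,706.36.
Total interest on Plan A = 60 × €4,706.36 − €250,000 = €32,381.60.
Plan B: at 7.90% the monthly rate is 0.0065833, so the payment is 250,000 × 0.0065833 / (1 − 1.0065833^−180) = €2,374.72.
Total interest on Plan B = 180 × €2,374.72 − €250,000 = €177,449.60.
Plan A is lower by €145,068.00.

Plan A by €145,070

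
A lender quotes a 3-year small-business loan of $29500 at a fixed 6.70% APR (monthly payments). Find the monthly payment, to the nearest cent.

At 6.70% the monthly rate is 0.0055833, so the payment is 29,500 × 0.0055833 / (1 − 1.0055833^−36) = $906.83.

$906.83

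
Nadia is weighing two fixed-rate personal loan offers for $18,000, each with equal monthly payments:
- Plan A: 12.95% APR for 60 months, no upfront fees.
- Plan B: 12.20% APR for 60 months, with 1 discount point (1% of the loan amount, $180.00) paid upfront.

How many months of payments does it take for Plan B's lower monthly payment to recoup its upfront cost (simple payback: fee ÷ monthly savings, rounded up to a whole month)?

Plan A: at 12.95% the monthly rate is 0.0107917, so the payment is 18,000 × 0.0107917 / (1 − 1.0107917^−60) = $409.09.
Plan B: at 12.20% the monthly rate is 0.0101667, so the payment is 18,000 × 0.0101667 / (1 − 1.0101667^−60) = $402.22.
Monthly savings = $409.09 − $402.22 = $6.87.
Break-even = $180.00 / $6.87 = 26.20 → 27 months.

27 months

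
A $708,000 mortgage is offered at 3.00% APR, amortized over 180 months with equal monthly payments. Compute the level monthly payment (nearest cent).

Monthly rate = 3%/12 = 0.0025000; payment = 708,000 × 0.0025000 / (1 − (1+0.0025000)^−180) = $4,889.32.

$4,889.32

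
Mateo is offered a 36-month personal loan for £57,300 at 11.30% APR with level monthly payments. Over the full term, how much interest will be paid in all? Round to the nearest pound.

Monthly rate = 11.3%/12 = 0.0094167; payment = 57,300 × 0.0094167 / (1 − (1+0.0094167)^−36) = £1,884.08.
Total paid = 36 × £1,884.08 = £67,826.88; interest = £67,826.88 − £57,300 = £10,526.88.

£10,527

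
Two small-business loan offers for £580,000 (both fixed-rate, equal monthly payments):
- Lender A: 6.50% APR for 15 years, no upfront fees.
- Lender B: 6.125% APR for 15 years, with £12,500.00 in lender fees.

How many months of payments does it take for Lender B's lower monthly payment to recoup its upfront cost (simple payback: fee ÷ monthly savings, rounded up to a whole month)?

106 months

Lender A: monthly rate = 6.5%/12 = 0.0054167; payment = 580,000 × 0.0054167 / (1 − (1+0.0054167)^−180) = £5,052.42.
Lender B: monthly rate = 6.125%/12 = 0.0051042; payment = 580,000 × 0.0051042 / (1 − (1+0.0051042)^−180) = £4,933.62.
Monthly savings = £5,052.42 − £4,933.62 = £118.80.
Break-even = £12,500.00 / £118.80 = 105.22 → 106 months.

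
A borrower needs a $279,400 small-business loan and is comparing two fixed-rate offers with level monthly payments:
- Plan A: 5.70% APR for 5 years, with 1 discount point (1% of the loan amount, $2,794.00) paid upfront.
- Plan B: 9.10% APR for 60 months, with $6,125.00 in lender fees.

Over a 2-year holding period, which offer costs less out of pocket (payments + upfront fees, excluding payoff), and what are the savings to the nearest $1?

Plan A by $14,149

Plan A: at 5.70% the monthly rate is 0.0047500, so the payment is 279,400 × 0.0047500 / (1 − 1.0047500^−60) = $5,362.70.
Plan B: monthly rate = 9.1%/12 = 0.0075833; payment = 279,400 × 0.0075833 / (1 − (1+0.0075833)^−60) = $5,813.45.
Over 24 months: Plan A costs 24 × $5,362.70 + $2,794.00 = $131,498.80; Plan B costs 24 × $5,813.45 + $6,125.00 = $145,647.80.
Plan A is cheaper by $145,647.80 − $131,498.80 = $14,149.00.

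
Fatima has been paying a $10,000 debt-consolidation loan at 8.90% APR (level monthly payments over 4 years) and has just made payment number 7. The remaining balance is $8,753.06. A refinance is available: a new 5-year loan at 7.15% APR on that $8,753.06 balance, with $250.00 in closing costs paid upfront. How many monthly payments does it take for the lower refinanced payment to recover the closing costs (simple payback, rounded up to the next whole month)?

Current payment = 10,000 × 8.9%/12 / (1 − (1+0.0074167)^−48) = $248.38.
Refinanced payment = 8,753.06 × 0.0059583 / (1 − (1+0.0059583)^−60) = $173.94.
Monthly savings = $248.38 − $173.94 = $74.44.
Break-even = $250.00 / $74.44 = 3.36 → 4 months.

4 months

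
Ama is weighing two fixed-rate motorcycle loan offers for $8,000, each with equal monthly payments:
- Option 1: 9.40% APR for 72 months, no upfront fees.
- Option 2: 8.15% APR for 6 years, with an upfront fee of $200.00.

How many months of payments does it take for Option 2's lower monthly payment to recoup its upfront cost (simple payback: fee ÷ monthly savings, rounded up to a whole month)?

Option 1: monthly rate = 9.4%/12 = 0.0078333; payment = 8,000 × 0.0078333 / (1 − (1+0.0078333)^−72) = $145.80.
Option 2: at 8.15% the monthly rate is 0.0067917, so the payment is 8,000 × 0.0067917 / (1 − 1.0067917^−72) = $140.85.
Monthly savings = $145.80 − $140.85 = $4.95.
Break-even = $200.00 / $4.95 = 40.40 → 41 months.

41 months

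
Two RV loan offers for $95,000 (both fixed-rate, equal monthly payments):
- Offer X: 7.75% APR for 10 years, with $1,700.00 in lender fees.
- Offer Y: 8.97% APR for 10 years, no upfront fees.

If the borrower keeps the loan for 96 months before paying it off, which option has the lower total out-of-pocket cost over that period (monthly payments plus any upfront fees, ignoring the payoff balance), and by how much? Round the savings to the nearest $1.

Offer X: at 7.75% the monthly rate is 0.0064583, so the payment is 95,000 × 0.0064583 / (1 − 1.0064583^−120) = $1,140.10.
Offer Y: monthly rate = 8.97%/12 = 0.0074750; payment = 95,000 × 0.0074750 / (1 − (1+0.0074750)^−120) = $1,201.88.
Over 96 months: Offer X costs 96 × $1,140.10 + $1,700.00 = $111,149.60; Offer Y costs 96 × $1,201.88 = $115,380.48.
Offer X is cheaper by $115,380.48 − $111,149.60 = $4,230.88.

Offer X by $4,231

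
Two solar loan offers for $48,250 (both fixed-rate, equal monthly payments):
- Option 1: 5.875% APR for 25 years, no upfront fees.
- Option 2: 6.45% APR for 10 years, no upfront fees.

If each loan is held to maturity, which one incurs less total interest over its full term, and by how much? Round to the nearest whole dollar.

Option 2 by $26,563

Option 1: monthly rate = 5.875%/12 = 0.0048958; payment = 48,250 × 0.0048958 / (1 − (1+0.0048958)^−300) = $307.20.
Total interest on Option 1 = 300 × $307.20 − $48,250 = $43,910.00.
Option 2: at 6.45% the monthly rate is 0.0053750, so the payment is 48,250 × 0.0053750 / (1 − 1.0053750^−120) = $546.64.
Total interest on Option 2 = 120 × $546.64 − $48,250 = $17,346.80.
Option 2 is lower by $26,563.20.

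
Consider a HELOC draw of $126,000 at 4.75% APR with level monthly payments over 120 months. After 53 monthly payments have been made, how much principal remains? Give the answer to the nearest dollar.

$77,614

With monthly rate i = 4.75%/12 = 0.0039583, the balance after k of n payments is P · [(1+i)^n − (1+i)^k] / [(1+i)^n − 1].
(1+0.0039583)^120 = 1.60650718 and (1+0.0039583)^53 = 1.23291039, so the balance is 126,000 × (1.60650718 − 1.23291039) / (1.60650718 − 1) = $77,613.58.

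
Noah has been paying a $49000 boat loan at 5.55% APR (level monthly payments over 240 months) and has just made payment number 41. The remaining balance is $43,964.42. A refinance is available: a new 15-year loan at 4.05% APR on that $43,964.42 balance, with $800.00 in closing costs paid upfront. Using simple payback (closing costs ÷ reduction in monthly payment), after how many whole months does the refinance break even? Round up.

Current payment = 49,000 × 5.55%/12 / (1 − (1+0.0046250)^−240) = $338.45.
Refinanced payment = 43,964.42 × 0.0033750 / (1 − (1+0.0033750)^−180) = $326.30.
Monthly savings = $338.45 − $326.30 = $12.15.
Break-even = $800.00 / $12.15 = 65.84 → 66 months.

66 months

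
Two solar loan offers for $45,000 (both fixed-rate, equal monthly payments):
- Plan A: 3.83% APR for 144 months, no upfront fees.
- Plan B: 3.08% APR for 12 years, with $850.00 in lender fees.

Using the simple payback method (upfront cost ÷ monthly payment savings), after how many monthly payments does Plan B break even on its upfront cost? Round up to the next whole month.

53 months

Plan A: at 3.83% the monthly rate is 0.0031917, so the payment is 45,000 × 0.0031917 / (1 − 1.0031917^−144) = $390.28.
Plan B: at 3.08% the monthly rate is 0.0025667, so the payment is 45,000 × 0.0025667 / (1 − 1.0025667^−144) = $374.20.
Monthly savings = $390.28 − $374.20 = $16.08.
Break-even = $850.00 / $16.08 = 52.86 → 53 months.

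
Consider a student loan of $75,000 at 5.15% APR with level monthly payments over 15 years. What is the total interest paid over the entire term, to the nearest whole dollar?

$32,815

At 5.15% the monthly rate is 0.0042917, so the payment is 75,000 × 0.0042917 / (1 − 1.0042917^−180) = $598.97.
Total paid = 180 × $598.97 = $107,814.60; interest = $107,814.60 − $75,000 = $32,814.60.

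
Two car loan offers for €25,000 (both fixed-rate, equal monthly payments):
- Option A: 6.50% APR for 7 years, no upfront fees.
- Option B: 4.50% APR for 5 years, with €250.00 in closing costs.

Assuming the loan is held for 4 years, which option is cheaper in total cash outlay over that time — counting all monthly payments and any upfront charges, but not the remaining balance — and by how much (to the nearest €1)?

Option A by €4,802

Option A: monthly rate = 6.5%/12 = 0.0054167; payment = 25,000 × 0.0054167 / (1 − (1+0.0054167)^−84) = €371.24.
Option B: at 4.50% the monthly rate is 0.0037500, so the payment is 25,000 × 0.0037500 / (1 − 1.0037500^−60) = €466.08.
Over 48 months: Option A costs 48 × €371.24 = €17,819.52; Option B costs 48 × €466.08 + €250.00 = €22,621.84.
Option A is cheaper by €22,621.84 − €17,819.52 = €4,802.32.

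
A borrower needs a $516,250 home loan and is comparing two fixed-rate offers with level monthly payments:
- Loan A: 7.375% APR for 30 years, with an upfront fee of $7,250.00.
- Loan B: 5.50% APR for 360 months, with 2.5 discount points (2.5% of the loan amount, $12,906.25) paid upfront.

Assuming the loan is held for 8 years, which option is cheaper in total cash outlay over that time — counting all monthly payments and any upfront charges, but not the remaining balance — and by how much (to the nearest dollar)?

Loan B by $55,246

Loan A: monthly rate = 7.375%/12 = 0.0061458; payment = 516,250 × 0.0061458 / (1 − (1+0.0061458)^−360) = $3,565.61.
Loan B: at 5.50% the monthly rate is 0.0045833, so the payment is 516,250 × 0.0045833 / (1 − 1.0045833^−360) = $2,931.21.
Over 96 months: Loan A costs 96 × $3,565.61 + $7,250.00 = $349,548.56; Loan B costs 96 × $2,931.21 + $12,906.25 = $294,302.41.
Loan B is cheaper by $349,548.56 − $294,302.41 = $55,246.15.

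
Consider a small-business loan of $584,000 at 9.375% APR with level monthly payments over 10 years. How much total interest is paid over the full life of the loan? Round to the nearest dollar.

At 9.375% the monthly rate is 0.0078125, so the payment is 584,000 × 0.0078125 / (1 − 1.0078125^−120) = $7,516.91.
Total paid = 120 × $7,516.91 = $902,029.20; interest = $902,029.20 − $584,000 = $318,029.20.

$318,029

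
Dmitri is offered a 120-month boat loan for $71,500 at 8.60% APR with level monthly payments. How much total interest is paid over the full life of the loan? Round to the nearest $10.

Monthly rate = 8.6%/12 = 0.0071667; payment = 71,500 × 0.0071667 / (1 − (1+0.0071667)^−120) = $890.33.
Total paid = 120 × $890.33 = $106,839.60; interest = $106,839.60 − $71,500 = $35,339.60.

$35,340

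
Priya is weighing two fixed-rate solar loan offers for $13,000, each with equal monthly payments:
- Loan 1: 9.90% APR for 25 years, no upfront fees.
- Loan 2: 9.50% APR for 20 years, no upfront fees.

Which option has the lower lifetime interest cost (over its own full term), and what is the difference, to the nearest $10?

Loan 1: at 9.90% the monthly rate is 0.0082500, so the payment is 13,000 × 0.0082500 / (1 − 1.0082500^−300) = $117.22.
Total interest on Loan 1 = 300 × $117.22 − $13,000 = $22,166.00.
Loan 2: monthly rate = 9.5%/12 = 0.0079167; payment = 13,000 × 0.0079167 / (1 − (1+0.0079167)^−240) = $121.18.
Total interest on Loan 2 = 240 × $121.18 − $13,000 = $16,083.20.
Loan 2 is lower by $6,082.80.

Loan 2 by $6,080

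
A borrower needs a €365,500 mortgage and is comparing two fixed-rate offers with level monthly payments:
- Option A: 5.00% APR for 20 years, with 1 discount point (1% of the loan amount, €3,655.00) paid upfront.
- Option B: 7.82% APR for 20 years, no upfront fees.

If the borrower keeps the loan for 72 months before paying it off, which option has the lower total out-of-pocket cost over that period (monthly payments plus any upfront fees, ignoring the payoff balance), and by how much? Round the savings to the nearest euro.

Option A: at 5.00% the monthly rate is 0.0041667, so the payment is 365,500 × 0.0041667 / (1 − 1.0041667^−240) = €2,412.14.
Option B: monthly rate = 7.82%/12 = 0.0065167; payment = 365,500 × 0.0065167 / (1 − (1+0.0065167)^−240) = €3,016.37.
Over 72 months: Option A costs 72 × €2,412.14 + €3,655.00 = €177,329.08; Option B costs 72 × €3,016.37 = €217,178.64.
Option A is cheaper by €217,178.64 − €177,329.08 = €39,849.56.

Option A by €39,850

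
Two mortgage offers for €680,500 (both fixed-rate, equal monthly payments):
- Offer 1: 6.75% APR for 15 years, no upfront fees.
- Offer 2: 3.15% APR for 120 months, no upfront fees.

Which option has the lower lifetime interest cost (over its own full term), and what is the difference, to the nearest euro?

Offer 2 by €289,744

Offer 1: at 6.75% the monthly rate is 0.0056250, so the payment is 680,500 × 0.0056250 / (1 − 1.0056250^−180) = €6,021.81.
Total interest on Offer 1 = 180 × €6,021.81 − €680,500 = €403,425.80.
Offer 2: monthly rate = 3.15%/12 = 0.0026250; payment = 680,500 × 0.0026250 / (1 − (1+0.0026250)^−120) = €6,618.18.
Total interest on Offer 2 = 120 × €6,618.18 − €680,500 = €113,681.60.
Offer 2 is lower by €289,744.20.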